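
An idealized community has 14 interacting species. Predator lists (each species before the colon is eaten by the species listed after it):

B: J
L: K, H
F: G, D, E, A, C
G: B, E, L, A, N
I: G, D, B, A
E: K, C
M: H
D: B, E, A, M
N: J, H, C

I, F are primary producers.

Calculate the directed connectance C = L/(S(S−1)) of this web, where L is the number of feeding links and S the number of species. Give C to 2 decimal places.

C = 0.15

The web has S = 14 species and L = 27 feeding links.
C = L / (S(S−1)) = 27 / 182 = 0.1484 ≈ 0.15.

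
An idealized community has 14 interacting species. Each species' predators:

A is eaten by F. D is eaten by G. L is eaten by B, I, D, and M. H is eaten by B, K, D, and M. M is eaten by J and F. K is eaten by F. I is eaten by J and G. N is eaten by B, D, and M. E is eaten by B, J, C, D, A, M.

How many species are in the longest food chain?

3 species

One longest chain: L → I → G.
It has 3 species and 2 links.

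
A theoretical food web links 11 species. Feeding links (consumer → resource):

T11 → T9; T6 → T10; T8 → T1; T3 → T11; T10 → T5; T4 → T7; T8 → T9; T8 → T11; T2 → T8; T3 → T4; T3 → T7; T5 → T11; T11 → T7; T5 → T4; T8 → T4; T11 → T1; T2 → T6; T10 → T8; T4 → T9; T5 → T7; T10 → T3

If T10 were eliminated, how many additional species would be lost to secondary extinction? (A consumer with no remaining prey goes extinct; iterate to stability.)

Remove T10.
Round 1: T6 (all prey gone) → extinct.
No further losses. Total secondary extinctions: 1.

1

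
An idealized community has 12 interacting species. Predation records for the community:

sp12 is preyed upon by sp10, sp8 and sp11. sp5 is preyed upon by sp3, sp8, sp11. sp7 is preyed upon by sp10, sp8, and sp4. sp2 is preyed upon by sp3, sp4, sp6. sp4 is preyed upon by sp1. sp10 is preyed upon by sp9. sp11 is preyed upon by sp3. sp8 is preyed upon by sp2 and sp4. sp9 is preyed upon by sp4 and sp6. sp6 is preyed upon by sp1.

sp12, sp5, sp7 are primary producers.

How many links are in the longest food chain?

4 links

One longest chain: sp12 → sp10 → sp9 → sp4 → sp1.
It has 5 species and 4 links.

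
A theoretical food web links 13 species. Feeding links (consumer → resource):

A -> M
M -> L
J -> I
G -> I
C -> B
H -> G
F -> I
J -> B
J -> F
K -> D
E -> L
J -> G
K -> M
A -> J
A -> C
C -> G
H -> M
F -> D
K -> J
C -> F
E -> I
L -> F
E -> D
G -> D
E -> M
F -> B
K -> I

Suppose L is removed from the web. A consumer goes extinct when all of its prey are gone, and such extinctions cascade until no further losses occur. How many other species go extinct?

1

Remove L.
Round 1: M (all prey gone) → extinct.
No further losses. Total secondary extinctions: 1.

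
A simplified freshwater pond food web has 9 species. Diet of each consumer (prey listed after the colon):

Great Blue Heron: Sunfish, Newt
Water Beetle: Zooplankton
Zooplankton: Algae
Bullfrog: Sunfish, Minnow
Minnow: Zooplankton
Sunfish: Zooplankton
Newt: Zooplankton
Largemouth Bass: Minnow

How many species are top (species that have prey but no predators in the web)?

Top species (has prey, but nothing eats it): Water Beetle, Largemouth Bass, Great Blue Heron, Bullfrog.
Count: 4.

4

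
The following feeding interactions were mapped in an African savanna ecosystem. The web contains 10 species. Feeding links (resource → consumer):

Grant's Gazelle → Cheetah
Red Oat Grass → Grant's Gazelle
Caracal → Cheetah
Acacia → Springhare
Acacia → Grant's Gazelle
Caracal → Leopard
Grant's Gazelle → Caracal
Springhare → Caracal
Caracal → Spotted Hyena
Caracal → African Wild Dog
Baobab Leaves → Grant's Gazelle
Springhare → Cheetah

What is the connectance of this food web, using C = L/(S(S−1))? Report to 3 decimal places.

The web has S = 10 species and L = 12 feeding links.
C = L / (S(S−1)) = 12 / 90 = 0.1333 ≈ 0.133.

C = 0.133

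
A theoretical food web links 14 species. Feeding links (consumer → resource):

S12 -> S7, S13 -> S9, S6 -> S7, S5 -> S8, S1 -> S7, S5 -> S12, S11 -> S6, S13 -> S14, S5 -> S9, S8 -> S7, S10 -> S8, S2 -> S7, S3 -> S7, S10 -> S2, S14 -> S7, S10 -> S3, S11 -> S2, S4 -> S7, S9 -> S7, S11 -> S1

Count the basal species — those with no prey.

Basal species (no prey listed): S7.
Count: 1.

1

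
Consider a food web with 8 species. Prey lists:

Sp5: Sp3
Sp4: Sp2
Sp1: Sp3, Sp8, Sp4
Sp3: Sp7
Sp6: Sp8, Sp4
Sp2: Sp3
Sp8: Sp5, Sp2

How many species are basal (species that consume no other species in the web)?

1

Basal species (no prey listed): Sp7.
Count: 1.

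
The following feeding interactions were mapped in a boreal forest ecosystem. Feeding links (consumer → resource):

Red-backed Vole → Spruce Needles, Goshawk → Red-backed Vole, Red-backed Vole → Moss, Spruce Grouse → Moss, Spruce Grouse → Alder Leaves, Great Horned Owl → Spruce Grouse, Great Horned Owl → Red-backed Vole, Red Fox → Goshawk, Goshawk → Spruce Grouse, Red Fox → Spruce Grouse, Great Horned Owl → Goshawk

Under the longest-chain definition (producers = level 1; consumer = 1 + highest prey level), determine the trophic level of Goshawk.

Alder Leaves is a producer → level 1.
Spruce Grouse eats Alder Leaves (level 1); other prey at levels: Moss 1 → level 2.
Goshawk eats Spruce Grouse (level 2); other prey at levels: Red-backed Vole 2 → level 3.

Trophic level 3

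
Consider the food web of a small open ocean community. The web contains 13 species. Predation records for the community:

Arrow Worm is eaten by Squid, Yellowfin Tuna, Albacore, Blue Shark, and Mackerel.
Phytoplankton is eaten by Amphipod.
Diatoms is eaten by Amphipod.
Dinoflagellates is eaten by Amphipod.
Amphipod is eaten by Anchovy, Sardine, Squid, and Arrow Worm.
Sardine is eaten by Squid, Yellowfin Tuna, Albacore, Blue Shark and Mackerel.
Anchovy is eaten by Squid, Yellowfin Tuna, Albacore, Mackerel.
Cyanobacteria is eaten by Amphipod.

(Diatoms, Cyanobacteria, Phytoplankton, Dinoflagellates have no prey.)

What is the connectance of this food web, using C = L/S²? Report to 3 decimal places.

C = 0.130

The web has S = 13 species and L = 22 feeding links.
C = L / S² = 22 / 169 = 0.1302 ≈ 0.130.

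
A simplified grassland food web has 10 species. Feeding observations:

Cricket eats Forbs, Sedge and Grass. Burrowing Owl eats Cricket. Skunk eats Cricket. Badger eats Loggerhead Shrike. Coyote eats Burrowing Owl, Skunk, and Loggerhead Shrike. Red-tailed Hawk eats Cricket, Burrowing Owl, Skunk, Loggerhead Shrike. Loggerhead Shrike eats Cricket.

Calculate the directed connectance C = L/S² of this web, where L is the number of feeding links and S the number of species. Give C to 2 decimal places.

C = 0.14

The web has S = 10 species and L = 14 feeding links.
C = L / S² = 14 / 100 = 0.1400 ≈ 0.14.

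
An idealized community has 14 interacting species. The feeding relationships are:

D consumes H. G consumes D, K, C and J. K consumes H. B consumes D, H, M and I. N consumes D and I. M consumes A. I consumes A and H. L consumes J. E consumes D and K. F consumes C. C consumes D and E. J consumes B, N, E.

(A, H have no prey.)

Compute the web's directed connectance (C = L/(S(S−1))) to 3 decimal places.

C = 0.132

The web has S = 14 species and L = 24 feeding links.
C = L / (S(S−1)) = 24 / 182 = 0.1319 ≈ 0.132.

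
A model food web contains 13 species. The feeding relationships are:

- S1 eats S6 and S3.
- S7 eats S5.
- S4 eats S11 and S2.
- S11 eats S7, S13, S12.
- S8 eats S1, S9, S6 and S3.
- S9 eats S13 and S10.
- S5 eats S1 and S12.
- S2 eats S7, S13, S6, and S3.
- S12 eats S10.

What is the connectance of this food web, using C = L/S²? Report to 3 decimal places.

C = 0.124

The web has S = 13 species and L = 21 feeding links.
C = L / S² = 21 / 169 = 0.1243 ≈ 0.124.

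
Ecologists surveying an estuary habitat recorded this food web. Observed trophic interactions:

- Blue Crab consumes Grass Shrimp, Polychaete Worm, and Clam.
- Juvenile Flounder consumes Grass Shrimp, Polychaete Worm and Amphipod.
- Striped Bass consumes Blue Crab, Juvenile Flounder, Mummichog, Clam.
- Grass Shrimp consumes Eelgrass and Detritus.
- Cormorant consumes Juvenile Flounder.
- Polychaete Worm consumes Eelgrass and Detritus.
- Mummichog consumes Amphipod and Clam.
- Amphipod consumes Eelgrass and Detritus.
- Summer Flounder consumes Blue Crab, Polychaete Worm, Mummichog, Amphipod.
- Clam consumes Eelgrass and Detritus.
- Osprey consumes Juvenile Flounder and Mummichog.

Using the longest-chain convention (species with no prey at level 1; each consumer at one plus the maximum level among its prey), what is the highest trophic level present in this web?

4

Basal resources (level 1): Detritus, Eelgrass.
Detritus → Clam → Mummichog → Osprey gives Osprey level 4.
No species has a prey at level 4, so no species reaches level 5.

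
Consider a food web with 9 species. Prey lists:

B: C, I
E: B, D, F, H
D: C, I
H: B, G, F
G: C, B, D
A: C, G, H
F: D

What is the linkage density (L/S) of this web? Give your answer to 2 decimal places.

There are L = 18 links among S = 9 species.
L/S = 18/9 = 2.0000 ≈ 2.00.

L/S = 2.00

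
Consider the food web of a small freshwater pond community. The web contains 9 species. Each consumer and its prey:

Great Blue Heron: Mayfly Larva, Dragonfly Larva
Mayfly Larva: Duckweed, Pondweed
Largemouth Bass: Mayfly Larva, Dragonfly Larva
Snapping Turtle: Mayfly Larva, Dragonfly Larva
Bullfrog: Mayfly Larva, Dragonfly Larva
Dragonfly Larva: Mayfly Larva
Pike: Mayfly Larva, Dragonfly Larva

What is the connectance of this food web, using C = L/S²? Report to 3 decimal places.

C = 0.160

The web has S = 9 species and L = 13 feeding links.
C = L / S² = 13 / 81 = 0.1605 ≈ 0.160.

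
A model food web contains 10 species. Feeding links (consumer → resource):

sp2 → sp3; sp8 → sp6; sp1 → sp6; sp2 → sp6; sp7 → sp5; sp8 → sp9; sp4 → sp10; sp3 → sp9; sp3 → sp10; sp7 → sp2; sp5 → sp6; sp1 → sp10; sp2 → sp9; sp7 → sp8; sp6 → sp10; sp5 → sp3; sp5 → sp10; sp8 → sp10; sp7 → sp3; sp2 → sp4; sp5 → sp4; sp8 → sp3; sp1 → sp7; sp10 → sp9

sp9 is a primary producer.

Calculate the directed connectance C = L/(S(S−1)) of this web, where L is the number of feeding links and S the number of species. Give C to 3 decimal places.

The web has S = 10 species and L = 24 feeding links.
C = L / (S(S−1)) = 24 / 90 = 0.2667 ≈ 0.267.

C = 0.267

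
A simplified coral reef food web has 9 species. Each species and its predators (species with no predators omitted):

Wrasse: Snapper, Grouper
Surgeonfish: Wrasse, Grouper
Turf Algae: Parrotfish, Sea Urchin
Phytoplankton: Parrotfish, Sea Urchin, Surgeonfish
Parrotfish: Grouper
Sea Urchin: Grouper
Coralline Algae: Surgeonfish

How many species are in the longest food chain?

One longest chain: Phytoplankton → Surgeonfish → Wrasse → Snapper.
It has 4 species and 3 links.

4 species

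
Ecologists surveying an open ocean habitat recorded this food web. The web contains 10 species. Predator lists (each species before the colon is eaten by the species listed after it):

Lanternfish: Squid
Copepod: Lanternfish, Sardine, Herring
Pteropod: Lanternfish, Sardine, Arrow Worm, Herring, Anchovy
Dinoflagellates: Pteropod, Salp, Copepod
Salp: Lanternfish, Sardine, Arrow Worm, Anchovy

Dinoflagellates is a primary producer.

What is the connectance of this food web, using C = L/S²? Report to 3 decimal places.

The web has S = 10 species and L = 16 feeding links.
C = L / S² = 16 / 100 = 0.1600 ≈ 0.160.

C = 0.160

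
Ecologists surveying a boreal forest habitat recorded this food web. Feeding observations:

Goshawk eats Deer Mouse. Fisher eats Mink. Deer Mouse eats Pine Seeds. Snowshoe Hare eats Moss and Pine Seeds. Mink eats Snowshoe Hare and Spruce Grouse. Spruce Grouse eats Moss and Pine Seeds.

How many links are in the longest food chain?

3 links

One longest chain: Pine Seeds → Snowshoe Hare → Mink → Fisher.
It has 4 species and 3 links.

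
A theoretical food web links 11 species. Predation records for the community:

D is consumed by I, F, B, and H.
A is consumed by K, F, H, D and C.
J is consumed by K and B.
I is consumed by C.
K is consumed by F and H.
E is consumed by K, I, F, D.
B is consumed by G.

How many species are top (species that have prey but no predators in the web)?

Top species (has prey, but nothing eats it): F, H, C, G.
Count: 4.

4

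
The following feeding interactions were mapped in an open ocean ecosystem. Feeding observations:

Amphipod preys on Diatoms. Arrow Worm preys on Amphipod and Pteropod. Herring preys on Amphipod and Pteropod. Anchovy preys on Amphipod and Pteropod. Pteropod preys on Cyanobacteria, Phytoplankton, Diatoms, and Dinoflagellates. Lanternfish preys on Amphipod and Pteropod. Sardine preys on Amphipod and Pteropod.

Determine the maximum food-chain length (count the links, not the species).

2 links

One longest chain: Phytoplankton → Pteropod → Herring.
It has 3 species and 2 links.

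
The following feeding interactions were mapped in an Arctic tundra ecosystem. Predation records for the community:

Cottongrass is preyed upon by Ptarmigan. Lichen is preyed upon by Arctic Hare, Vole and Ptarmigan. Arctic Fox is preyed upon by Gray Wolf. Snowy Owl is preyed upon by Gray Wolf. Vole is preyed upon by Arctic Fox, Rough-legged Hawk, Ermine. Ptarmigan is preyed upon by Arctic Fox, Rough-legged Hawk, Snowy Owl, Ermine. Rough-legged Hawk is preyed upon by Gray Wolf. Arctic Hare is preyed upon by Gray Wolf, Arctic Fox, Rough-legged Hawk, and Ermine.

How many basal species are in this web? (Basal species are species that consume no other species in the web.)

Basal species (no prey listed): Cottongrass, Lichen.
Count: 2.

2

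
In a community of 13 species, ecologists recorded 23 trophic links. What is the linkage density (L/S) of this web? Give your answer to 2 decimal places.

L/S = 1.77

There are L = 23 links among S = 13 species.
L/S = 23/13 = 1.7692 ≈ 1.77.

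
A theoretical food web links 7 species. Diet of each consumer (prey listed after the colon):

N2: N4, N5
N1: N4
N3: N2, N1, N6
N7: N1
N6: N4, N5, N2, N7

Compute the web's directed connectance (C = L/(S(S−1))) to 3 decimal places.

The web has S = 7 species and L = 11 feeding links.
C = L / (S(S−1)) = 11 / 42 = 0.2619 ≈ 0.262.

C = 0.262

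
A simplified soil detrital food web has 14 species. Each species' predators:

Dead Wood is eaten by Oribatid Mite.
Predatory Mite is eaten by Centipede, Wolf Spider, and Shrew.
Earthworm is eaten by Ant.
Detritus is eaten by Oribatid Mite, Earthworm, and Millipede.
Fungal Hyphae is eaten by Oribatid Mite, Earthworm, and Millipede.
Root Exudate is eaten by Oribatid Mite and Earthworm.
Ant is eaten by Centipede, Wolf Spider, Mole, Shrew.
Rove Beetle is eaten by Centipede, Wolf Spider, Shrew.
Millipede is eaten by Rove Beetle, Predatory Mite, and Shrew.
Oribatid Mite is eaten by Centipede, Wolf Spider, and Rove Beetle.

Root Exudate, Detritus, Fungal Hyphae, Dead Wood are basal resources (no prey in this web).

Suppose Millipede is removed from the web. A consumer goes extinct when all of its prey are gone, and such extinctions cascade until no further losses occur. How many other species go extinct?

Remove Millipede.
Round 1: Predatory Mite (all prey gone) → extinct.
No further losses. Total secondary extinctions: 1.

1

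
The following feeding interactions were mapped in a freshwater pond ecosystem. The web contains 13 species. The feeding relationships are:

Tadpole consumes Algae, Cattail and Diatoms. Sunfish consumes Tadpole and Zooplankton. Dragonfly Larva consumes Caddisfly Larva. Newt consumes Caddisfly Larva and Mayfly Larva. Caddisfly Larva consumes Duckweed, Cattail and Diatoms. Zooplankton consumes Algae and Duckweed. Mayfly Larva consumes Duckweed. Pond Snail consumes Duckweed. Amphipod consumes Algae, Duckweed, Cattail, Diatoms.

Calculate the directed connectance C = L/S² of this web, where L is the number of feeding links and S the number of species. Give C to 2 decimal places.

The web has S = 13 species and L = 19 feeding links.
C = L / S² = 19 / 169 = 0.1124 ≈ 0.11.

C = 0.11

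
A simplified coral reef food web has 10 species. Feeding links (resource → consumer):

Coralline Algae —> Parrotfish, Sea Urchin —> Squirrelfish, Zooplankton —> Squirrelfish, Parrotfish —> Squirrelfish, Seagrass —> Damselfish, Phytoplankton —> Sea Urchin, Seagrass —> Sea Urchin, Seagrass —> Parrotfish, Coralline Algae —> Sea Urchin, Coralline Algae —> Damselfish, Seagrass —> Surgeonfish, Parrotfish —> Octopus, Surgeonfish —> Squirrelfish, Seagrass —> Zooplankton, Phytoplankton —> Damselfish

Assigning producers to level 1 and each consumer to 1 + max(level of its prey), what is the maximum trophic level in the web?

Producers (level 1): Coralline Algae, Seagrass, Phytoplankton.
Coralline Algae → Sea Urchin → Squirrelfish gives Squirrelfish level 3.
No species has a prey at level 3, so no species reaches level 4.

3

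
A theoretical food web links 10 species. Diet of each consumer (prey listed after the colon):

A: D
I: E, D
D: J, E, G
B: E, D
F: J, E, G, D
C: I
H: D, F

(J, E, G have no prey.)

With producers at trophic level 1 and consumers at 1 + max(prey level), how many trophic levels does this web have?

4

Producers (level 1): J, E, G.
J → D → I → C gives C level 4.
No species has a prey at level 4, so no species reaches level 5.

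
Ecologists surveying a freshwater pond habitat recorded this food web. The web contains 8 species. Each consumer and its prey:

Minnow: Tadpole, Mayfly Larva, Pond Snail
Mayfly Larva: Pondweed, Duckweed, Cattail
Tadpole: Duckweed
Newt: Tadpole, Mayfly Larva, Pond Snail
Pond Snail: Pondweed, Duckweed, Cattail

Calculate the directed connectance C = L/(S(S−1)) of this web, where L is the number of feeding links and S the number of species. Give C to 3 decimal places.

The web has S = 8 species and L = 13 feeding links.
C = L / (S(S−1)) = 13 / 56 = 0.2321 ≈ 0.232.

C = 0.232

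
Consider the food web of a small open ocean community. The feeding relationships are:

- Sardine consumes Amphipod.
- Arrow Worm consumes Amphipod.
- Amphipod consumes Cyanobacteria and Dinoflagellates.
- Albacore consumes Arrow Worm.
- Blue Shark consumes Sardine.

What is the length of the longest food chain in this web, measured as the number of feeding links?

3 links

One longest chain: Dinoflagellates → Amphipod → Sardine → Blue Shark.
It has 4 species and 3 links.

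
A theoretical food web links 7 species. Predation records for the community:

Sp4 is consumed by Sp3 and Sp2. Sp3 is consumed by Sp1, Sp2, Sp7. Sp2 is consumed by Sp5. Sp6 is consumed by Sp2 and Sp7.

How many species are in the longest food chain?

4 species

One longest chain: Sp4 → Sp3 → Sp2 → Sp5.
It has 4 species and 3 links.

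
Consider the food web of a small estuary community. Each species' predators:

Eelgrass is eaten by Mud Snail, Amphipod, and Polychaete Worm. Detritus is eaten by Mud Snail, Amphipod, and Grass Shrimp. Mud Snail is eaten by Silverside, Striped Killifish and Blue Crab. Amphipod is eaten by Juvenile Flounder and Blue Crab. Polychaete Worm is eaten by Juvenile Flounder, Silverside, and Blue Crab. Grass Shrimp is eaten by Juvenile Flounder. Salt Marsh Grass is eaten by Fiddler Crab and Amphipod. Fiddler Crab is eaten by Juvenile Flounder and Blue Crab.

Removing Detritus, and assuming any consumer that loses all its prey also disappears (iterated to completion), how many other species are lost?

Remove Detritus.
Round 1: Grass Shrimp (all prey gone) → extinct.
No further losses. Total secondary extinctions: 1.

1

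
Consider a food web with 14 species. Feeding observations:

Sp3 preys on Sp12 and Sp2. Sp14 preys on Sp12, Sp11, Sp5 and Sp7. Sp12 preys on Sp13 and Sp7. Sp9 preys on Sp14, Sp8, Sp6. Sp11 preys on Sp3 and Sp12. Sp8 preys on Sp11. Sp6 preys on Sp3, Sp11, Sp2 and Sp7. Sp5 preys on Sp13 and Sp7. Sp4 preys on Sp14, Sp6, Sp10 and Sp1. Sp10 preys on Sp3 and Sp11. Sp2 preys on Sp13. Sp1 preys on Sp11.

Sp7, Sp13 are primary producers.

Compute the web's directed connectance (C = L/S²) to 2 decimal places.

The web has S = 14 species and L = 28 feeding links.
C = L / S² = 28 / 196 = 0.1429 ≈ 0.14.

C = 0.14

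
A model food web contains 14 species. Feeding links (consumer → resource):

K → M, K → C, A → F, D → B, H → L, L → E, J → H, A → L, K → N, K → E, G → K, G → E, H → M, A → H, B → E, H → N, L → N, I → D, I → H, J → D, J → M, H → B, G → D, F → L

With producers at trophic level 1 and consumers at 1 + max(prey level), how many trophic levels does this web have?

Producers (level 1): C, E, M, N.
E → B → D → I gives I level 4.
No species has a prey at level 4, so no species reaches level 5.

4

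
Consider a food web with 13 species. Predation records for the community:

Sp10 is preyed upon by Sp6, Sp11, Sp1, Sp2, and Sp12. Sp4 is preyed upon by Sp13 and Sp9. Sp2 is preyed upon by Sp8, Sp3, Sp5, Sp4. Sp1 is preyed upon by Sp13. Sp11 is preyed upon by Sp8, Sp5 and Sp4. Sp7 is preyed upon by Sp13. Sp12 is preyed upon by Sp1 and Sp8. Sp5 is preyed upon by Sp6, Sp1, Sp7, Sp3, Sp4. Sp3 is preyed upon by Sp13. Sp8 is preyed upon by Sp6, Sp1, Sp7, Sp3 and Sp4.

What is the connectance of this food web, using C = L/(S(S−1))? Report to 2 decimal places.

The web has S = 13 species and L = 29 feeding links.
C = L / (S(S−1)) = 29 / 156 = 0.1859 ≈ 0.19.

C = 0.19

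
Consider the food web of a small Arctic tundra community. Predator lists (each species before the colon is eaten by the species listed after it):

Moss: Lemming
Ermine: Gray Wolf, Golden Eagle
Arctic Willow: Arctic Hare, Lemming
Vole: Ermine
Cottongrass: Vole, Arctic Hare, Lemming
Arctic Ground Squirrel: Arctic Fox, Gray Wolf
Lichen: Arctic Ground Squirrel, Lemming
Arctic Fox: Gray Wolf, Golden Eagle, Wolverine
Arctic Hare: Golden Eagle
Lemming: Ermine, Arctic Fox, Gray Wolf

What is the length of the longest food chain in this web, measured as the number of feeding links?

3 links

One longest chain: Cottongrass → Vole → Ermine → Gray Wolf.
It has 4 species and 3 links.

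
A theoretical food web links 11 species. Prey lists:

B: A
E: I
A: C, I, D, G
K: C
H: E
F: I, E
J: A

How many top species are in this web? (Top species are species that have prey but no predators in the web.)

Top species (has prey, but nothing eats it): K, J, H, B, F.
Count: 5.

5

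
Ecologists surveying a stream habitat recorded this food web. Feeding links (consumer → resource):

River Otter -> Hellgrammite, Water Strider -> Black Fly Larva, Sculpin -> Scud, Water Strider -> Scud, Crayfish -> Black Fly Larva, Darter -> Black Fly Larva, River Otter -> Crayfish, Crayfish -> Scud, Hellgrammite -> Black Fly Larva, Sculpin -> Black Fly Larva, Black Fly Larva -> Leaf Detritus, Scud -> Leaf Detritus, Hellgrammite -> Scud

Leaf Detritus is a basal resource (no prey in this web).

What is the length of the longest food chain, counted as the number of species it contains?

4 species

One longest chain: Leaf Detritus → Scud → Crayfish → River Otter.
It has 4 species and 3 links.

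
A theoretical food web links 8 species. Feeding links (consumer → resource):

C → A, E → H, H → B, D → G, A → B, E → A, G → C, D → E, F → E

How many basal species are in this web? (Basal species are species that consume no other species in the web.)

Basal species (no prey listed): B.
Count: 1.

1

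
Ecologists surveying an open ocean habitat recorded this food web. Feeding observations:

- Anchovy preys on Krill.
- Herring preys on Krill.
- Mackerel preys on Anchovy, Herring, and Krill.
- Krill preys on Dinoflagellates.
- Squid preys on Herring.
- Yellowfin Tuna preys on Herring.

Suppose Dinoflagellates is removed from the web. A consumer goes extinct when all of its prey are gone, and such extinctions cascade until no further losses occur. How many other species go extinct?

6

Remove Dinoflagellates.
Round 1: Krill (all prey gone) → extinct.
Round 2: Anchovy (all prey gone), Herring (all prey gone) → extinct.
Round 3: Squid (all prey gone), Mackerel (all prey gone), Yellowfin Tuna (all prey gone) → extinct.
No further losses. Total secondary extinctions: 6.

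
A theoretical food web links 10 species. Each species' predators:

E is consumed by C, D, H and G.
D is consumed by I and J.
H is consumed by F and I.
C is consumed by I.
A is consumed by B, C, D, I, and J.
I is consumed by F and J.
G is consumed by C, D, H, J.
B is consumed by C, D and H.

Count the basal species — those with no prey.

Basal species (no prey listed): A, E.
Count: 2.

2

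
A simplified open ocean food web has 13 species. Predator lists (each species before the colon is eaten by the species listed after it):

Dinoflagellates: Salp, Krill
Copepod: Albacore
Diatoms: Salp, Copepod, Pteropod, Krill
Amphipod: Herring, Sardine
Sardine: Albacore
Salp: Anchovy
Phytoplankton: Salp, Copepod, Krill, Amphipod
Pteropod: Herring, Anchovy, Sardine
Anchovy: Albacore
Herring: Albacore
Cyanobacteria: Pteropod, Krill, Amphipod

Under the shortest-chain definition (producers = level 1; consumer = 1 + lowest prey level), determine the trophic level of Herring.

Phytoplankton is a producer → level 1.
Amphipod eats Phytoplankton → level 2.
Herring eats Amphipod → level 3.
No prey of Herring is below level 2, so 3 is the minimum.

Trophic level 3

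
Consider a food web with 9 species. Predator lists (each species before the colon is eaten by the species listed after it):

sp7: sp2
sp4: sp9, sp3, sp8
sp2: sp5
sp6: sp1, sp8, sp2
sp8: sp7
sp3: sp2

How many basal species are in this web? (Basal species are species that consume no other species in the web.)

Basal species (no prey listed): sp4, sp6.
Count: 2.

2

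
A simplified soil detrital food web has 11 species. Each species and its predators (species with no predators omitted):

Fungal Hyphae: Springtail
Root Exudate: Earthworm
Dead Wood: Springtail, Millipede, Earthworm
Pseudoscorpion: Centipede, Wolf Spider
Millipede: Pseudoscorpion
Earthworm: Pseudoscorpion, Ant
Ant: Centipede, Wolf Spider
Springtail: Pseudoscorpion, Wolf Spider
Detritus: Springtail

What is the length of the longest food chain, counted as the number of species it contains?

One longest chain: Dead Wood → Earthworm → Ant → Centipede.
It has 4 species and 3 links.

4 species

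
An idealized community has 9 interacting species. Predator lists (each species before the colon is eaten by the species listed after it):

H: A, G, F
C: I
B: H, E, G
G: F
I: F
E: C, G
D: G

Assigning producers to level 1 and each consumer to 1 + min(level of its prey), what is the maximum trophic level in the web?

Producers (level 1): D, B.
Following each consumer down to its lowest-level prey: B → E → C → I (levels 1 through 4).
All prey of I (C 3) are at level 3 or above, so I is at level 1 + 3 = 4.
Every consumer has at least one prey at level 3 or below, so none exceeds level 4.

4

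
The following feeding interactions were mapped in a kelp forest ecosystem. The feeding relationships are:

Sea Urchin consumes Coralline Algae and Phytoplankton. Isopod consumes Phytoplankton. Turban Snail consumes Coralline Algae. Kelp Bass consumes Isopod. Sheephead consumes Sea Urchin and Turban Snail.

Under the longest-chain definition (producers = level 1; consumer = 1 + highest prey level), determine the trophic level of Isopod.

Phytoplankton is a producer → level 1.
Isopod eats Phytoplankton → level 2.

Trophic level 2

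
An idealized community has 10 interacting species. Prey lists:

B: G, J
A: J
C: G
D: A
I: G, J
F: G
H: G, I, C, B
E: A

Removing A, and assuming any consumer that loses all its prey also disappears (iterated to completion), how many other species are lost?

2

Remove A.
Round 1: D (all prey gone), E (all prey gone) → extinct.
No further losses. Total secondary extinctions: 2.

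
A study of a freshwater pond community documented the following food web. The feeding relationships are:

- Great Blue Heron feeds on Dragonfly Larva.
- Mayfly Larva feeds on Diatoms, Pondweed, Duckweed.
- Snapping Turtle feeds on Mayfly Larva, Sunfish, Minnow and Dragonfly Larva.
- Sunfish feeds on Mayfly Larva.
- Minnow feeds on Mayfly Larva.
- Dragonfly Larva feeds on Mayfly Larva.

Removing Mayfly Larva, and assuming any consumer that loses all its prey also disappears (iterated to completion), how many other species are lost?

5

Remove Mayfly Larva.
Round 1: Dragonfly Larva (all prey gone), Sunfish (all prey gone), Minnow (all prey gone) → extinct.
Round 2: Great Blue Heron (all prey gone), Snapping Turtle (all prey gone) → extinct.
No further losses. Total secondary extinctions: 5.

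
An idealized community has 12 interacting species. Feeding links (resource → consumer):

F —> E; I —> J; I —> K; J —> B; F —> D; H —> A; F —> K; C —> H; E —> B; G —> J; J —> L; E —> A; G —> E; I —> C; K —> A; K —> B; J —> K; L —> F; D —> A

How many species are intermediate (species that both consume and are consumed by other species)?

Intermediate species (has both prey and predators): J, C, H, L, F, K, E, D.
Count: 8.

8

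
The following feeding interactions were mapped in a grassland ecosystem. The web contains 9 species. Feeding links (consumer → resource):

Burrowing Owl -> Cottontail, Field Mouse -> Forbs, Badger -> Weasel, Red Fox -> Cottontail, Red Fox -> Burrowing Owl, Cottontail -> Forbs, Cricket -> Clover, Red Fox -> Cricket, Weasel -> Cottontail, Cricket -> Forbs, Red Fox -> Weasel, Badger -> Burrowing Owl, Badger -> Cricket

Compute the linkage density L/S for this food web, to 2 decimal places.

There are L = 13 links among S = 9 species.
L/S = 13/9 = 1.4444 ≈ 1.44.

L/S = 1.44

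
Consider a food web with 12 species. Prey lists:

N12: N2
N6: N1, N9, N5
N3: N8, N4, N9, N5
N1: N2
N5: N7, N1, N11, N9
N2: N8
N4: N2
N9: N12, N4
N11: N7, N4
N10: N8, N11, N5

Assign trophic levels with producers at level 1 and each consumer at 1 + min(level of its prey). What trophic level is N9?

N8 is a producer → level 1.
N2 eats N8 → level 2.
N12 eats N2 → level 3.
N9 eats N12 → level 4.
No prey of N9 is below level 3, so 4 is the minimum.

Trophic level 4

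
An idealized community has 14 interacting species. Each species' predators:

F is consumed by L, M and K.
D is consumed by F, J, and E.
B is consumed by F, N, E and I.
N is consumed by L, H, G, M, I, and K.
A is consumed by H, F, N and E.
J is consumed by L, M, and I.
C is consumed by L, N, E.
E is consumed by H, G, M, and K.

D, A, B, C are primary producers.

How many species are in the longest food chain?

3 species

One longest chain: D → E → H.
It has 3 species and 2 links.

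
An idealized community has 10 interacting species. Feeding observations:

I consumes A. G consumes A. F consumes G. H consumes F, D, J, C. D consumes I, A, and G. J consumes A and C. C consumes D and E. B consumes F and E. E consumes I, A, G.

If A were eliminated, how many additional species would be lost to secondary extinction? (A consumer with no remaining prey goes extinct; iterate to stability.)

9

Remove A.
Round 1: G (all prey gone), I (all prey gone) → extinct.
Round 2: E (all prey gone), F (all prey gone), D (all prey gone) → extinct.
Round 3: C (all prey gone), B (all prey gone) → extinct.
Round 4: J (all prey gone) → extinct.
Round 5: H (all prey gone) → extinct.
No further losses. Total secondary extinctions: 9.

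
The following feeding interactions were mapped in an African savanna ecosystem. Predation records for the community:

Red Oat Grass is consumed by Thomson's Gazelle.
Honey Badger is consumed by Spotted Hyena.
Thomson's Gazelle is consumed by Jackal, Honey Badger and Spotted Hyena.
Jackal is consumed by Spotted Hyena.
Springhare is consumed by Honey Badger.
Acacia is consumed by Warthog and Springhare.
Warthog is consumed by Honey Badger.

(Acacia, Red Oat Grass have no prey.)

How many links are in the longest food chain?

One longest chain: Acacia → Warthog → Honey Badger → Spotted Hyena.
It has 4 species and 3 links.

3 links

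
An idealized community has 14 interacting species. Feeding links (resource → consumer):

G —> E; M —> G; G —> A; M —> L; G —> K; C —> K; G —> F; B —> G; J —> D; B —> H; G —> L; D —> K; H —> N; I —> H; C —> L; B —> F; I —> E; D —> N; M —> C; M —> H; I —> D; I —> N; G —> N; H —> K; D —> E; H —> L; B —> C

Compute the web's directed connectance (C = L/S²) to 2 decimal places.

The web has S = 14 species and L = 27 feeding links.
C = L / S² = 27 / 196 = 0.1378 ≈ 0.14.

C = 0.14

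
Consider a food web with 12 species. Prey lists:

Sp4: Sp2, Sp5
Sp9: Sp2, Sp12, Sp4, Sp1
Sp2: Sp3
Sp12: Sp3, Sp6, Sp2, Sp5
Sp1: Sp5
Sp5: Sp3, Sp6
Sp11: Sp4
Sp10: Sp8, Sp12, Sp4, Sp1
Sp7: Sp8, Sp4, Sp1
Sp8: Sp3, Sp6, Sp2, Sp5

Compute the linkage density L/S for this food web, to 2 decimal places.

L/S = 2.17

There are L = 26 links among S = 12 species.
L/S = 26/12 = 2.1667 ≈ 2.17.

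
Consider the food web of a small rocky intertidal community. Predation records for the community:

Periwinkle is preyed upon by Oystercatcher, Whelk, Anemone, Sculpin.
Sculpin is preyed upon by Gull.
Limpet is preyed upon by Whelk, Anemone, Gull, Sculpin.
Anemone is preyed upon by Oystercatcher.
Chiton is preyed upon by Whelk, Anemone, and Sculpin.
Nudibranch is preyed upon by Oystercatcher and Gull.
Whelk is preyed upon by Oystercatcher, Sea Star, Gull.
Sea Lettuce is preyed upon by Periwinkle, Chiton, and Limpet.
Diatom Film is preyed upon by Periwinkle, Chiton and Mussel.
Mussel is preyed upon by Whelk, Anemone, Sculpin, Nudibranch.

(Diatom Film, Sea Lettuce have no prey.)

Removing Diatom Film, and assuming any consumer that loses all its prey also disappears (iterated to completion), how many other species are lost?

2

Remove Diatom Film.
Round 1: Mussel (all prey gone) → extinct.
Round 2: Nudibranch (all prey gone) → extinct.
No further losses. Total secondary extinctions: 2.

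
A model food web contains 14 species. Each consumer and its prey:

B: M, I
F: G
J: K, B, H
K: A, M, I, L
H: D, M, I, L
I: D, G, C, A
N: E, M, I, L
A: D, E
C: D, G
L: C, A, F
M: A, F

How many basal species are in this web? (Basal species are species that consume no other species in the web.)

Basal species (no prey listed): D, G, E.
Count: 3.

3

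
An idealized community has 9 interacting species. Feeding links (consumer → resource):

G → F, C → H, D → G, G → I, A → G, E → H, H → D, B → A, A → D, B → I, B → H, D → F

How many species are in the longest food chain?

One longest chain: F → G → D → H → E.
It has 5 species and 4 links.

5 species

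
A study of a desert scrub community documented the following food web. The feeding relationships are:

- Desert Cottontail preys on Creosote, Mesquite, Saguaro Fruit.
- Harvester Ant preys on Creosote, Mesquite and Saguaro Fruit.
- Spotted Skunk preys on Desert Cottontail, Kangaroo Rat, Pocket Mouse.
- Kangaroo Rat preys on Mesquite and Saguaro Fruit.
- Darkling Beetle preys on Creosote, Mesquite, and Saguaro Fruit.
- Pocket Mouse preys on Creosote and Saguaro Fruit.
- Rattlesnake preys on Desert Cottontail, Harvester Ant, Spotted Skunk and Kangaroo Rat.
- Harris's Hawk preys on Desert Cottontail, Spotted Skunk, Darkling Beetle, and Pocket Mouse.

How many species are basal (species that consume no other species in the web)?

Basal species (no prey listed): Saguaro Fruit, Mesquite, Creosote.
Count: 3.

3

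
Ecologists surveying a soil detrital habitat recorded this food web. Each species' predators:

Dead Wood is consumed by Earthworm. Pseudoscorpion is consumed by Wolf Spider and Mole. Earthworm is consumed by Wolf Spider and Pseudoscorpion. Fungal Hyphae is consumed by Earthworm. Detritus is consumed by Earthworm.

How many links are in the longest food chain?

One longest chain: Detritus → Earthworm → Pseudoscorpion → Wolf Spider.
It has 4 species and 3 links.

3 links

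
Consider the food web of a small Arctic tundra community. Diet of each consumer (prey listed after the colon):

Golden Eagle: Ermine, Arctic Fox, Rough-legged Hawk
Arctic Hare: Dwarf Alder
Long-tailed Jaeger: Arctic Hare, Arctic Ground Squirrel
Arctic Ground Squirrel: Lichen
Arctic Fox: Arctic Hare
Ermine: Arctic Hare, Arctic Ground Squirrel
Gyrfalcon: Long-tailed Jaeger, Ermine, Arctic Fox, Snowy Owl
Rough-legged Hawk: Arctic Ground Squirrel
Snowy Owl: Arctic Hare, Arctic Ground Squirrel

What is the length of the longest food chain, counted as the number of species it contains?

4 species

One longest chain: Dwarf Alder → Arctic Hare → Long-tailed Jaeger → Gyrfalcon.
It has 4 species and 3 links.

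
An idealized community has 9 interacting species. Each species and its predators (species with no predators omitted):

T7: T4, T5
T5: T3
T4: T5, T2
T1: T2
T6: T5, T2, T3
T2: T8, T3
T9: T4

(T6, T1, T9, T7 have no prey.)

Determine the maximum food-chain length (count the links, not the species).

3 links

One longest chain: T9 → T4 → T2 → T8.
It has 4 species and 3 links.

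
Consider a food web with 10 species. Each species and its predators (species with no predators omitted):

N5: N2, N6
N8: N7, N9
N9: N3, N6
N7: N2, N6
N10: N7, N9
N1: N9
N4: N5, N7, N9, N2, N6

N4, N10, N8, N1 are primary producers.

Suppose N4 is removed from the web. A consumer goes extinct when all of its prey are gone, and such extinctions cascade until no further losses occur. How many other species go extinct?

Remove N4.
Round 1: N5 (all prey gone) → extinct.
No further losses. Total secondary extinctions: 1.

1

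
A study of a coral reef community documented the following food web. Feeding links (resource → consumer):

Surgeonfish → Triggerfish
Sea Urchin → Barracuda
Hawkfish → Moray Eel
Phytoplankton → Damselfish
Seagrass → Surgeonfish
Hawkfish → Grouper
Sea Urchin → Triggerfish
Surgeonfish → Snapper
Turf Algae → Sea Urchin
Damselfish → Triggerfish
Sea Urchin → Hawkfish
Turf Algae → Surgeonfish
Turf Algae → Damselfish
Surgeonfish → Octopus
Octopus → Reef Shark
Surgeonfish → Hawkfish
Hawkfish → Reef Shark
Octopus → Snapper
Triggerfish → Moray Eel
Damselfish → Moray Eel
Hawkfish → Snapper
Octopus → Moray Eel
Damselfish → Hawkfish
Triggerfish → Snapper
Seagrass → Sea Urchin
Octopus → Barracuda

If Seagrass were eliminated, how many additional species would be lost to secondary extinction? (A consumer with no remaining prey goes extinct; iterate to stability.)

0

Remove Seagrass.
Every predator of it retains at least one other prey: Sea Urchin still has Turf Algae; Surgeonfish still has Turf Algae.
No consumer loses all prey, so no secondary extinctions occur.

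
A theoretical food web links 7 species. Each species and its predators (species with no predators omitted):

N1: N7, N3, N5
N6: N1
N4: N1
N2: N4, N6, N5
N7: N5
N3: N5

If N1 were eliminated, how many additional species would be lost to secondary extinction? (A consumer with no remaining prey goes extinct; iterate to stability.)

Remove N1.
Round 1: N7 (all prey gone), N3 (all prey gone) → extinct.
No further losses. Total secondary extinctions: 2.

2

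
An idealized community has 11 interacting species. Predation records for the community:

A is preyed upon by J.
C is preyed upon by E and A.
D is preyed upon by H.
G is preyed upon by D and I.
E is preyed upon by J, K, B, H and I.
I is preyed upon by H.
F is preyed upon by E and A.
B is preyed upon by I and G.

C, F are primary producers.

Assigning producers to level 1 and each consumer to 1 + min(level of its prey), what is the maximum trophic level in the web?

Producers (level 1): C, F.
Following each consumer down to its lowest-level prey: C → E → B → G → D (levels 1 through 5).
All prey of D (G 4) are at level 4 or above, so D is at level 1 + 4 = 5.
Every consumer has at least one prey at level 4 or below, so none exceeds level 5.

5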